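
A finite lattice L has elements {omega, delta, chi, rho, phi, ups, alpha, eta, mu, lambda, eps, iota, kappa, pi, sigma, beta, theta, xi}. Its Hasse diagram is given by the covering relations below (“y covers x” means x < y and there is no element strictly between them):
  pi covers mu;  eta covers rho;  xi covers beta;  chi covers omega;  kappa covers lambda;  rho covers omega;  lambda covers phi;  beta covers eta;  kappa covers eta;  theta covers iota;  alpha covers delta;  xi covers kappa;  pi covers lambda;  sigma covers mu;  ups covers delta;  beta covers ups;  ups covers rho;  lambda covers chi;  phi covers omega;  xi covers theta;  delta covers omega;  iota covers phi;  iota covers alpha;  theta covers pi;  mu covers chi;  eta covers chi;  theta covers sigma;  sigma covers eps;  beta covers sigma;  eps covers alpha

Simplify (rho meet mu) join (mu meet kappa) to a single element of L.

chi

rho ∧ mu = omega
mu ∧ kappa = chi
omega ∨ chi = chi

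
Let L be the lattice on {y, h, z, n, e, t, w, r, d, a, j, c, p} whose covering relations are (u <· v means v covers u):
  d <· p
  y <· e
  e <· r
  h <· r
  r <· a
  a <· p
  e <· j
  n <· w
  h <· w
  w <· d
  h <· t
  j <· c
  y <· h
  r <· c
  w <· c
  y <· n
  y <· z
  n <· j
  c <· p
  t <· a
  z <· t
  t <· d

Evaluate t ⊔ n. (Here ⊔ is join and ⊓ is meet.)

t ∨ n = d

d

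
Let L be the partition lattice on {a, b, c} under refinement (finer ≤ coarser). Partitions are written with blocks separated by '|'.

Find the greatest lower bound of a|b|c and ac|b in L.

Common lower bounds of {a|b|c, ac|b}: a|b|c.
The greatest among these is a|b|c.

a|b|c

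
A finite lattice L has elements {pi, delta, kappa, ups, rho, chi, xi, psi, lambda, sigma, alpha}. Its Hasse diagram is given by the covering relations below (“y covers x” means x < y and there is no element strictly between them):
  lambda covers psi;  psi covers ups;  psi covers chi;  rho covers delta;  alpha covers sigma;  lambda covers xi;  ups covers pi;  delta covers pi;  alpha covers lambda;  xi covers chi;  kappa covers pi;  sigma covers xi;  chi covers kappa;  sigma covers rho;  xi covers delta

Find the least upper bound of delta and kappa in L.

Common upper bounds of {delta, kappa}: alpha, lambda, sigma, xi.
The least among these is xi.

xi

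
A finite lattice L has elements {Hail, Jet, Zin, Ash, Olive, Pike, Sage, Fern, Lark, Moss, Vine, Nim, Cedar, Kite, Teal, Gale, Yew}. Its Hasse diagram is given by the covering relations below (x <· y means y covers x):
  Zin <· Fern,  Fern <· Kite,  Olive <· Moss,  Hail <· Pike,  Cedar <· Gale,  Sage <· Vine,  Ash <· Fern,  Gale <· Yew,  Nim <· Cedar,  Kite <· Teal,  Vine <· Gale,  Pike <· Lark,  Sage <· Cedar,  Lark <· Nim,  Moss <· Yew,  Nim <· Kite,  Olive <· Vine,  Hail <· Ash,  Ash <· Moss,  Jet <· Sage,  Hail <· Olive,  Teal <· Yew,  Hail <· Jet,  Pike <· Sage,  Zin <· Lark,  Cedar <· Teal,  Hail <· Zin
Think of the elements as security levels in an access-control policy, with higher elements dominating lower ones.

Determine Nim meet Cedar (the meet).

Common lower bounds of {Nim, Cedar}: Hail, Lark, Nim, Pike, Zin.
The greatest among these is Nim.

Nim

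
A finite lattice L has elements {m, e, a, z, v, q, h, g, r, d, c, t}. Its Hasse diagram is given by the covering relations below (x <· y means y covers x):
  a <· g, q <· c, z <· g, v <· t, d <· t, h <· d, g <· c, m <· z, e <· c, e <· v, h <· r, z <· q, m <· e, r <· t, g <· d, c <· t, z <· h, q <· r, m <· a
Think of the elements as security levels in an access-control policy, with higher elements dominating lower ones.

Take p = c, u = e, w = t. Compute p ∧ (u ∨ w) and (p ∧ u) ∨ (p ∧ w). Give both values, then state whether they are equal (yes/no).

u ∨ w = t, so p ∧ (u ∨ w) = c ∧ t = c.
p ∧ u = e and p ∧ w = c, so (p ∧ u) ∨ (p ∧ w) = e ∨ c = c.
Equal: yes.

c; c; yes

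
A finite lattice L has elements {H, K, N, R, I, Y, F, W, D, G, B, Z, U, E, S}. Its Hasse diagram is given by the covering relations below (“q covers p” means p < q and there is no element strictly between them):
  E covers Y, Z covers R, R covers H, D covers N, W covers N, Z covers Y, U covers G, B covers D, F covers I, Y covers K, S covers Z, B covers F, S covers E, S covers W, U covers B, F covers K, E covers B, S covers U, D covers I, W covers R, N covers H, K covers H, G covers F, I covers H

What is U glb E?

Common lower bounds of {U, E}: B, D, F, H, I, K, N.
The greatest among these is B.

B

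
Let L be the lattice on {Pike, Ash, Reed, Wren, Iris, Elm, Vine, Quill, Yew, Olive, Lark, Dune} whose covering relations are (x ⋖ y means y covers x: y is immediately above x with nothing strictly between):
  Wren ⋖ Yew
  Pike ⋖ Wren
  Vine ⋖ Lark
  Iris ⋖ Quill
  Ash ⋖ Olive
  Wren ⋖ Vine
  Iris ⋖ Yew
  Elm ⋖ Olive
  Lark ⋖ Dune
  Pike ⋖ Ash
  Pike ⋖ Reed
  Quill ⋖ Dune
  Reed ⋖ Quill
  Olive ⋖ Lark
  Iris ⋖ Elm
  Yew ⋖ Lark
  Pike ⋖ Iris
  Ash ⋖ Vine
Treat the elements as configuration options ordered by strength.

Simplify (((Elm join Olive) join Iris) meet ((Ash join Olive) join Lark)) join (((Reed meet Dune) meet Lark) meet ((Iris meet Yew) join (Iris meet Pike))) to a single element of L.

Elm ∨ Olive = Olive
Olive ∨ Iris = Olive
Ash ∨ Olive = Olive
Olive ∨ Lark = Lark
Olive ∧ Lark = Olive
Reed ∧ Dune = Reed
Reed ∧ Lark = Pike
Iris ∧ Yew = Iris
Iris ∧ Pike = Pike
Iris ∨ Pike = Iris
Pike ∧ Iris = Pike
Olive ∨ Pike = Olive

Olive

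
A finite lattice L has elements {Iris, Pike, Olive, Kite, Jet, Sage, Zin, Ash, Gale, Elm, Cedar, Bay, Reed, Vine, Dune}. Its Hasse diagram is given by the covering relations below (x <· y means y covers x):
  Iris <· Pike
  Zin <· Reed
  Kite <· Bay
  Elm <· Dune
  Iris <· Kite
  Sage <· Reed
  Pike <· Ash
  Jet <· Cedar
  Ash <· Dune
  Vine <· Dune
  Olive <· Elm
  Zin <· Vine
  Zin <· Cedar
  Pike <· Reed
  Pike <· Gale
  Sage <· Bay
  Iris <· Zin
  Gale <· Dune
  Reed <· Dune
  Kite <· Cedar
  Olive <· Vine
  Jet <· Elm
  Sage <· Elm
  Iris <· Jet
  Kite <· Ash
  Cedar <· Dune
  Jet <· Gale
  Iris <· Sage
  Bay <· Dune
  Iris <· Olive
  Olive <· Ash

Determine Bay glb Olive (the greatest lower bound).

Iris

Common lower bounds of {Bay, Olive}: Iris.
The greatest among these is Iris.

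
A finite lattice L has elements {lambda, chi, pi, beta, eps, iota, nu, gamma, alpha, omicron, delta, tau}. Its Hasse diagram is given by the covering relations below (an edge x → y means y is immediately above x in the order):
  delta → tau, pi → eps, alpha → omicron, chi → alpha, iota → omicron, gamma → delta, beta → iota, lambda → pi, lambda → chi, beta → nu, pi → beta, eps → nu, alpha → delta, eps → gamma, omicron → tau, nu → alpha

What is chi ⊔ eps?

alpha

Common upper bounds of {chi, eps}: alpha, delta, omicron, tau.
The least among these is alpha.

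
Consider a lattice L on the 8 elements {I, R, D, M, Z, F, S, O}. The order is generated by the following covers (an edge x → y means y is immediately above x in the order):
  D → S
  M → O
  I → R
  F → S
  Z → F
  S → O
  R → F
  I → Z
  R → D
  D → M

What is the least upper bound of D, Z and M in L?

O

Common upper bounds of {D, Z, M}: O.
The least among these is O.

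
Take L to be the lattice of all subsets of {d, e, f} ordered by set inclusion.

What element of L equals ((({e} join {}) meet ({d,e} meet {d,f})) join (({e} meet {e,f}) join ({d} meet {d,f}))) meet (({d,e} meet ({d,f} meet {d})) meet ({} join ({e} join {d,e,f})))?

{d}

{e} ∨ {} = {e}
{d,e} ∧ {d,f} = {d}
{e} ∧ {d} = {}
{e} ∧ {e,f} = {e}
{d} ∧ {d,f} = {d}
{e} ∨ {d} = {d,e}
{} ∨ {d,e} = {d,e}
{d,f} ∧ {d} = {d}
{d,e} ∧ {d} = {d}
{e} ∨ {d,e,f} = {d,e,f}
{} ∨ {d,e,f} = {d,e,f}
{d} ∧ {d,e,f} = {d}
{d,e} ∧ {d} = {d}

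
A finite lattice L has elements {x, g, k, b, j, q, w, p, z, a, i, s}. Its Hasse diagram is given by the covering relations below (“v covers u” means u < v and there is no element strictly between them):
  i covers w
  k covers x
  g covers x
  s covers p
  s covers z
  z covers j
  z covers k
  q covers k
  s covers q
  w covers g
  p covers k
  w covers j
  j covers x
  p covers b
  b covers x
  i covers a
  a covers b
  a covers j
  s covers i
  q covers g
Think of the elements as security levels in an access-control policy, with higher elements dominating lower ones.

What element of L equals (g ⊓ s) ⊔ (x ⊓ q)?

g ∧ s = g
x ∧ q = x
g ∨ x = g

g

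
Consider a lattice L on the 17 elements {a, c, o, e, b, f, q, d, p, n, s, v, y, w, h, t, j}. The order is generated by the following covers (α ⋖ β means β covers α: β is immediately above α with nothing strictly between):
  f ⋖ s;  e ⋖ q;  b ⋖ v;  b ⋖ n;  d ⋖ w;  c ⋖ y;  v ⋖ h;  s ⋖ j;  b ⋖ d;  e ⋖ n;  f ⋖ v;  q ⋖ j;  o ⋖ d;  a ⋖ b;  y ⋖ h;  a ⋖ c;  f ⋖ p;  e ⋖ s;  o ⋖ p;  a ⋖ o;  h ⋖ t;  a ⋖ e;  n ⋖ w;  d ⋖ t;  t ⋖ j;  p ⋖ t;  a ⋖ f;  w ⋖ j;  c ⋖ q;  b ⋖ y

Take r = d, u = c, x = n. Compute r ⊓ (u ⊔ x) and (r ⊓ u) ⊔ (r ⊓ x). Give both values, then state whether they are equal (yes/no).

u ⊔ x = j, so r ⊓ (u ⊔ x) = d ⊓ j = d.
r ⊓ u = a and r ⊓ x = b, so (r ⊓ u) ⊔ (r ⊓ x) = a ⊔ b = b.
Equal: no.

d; b; no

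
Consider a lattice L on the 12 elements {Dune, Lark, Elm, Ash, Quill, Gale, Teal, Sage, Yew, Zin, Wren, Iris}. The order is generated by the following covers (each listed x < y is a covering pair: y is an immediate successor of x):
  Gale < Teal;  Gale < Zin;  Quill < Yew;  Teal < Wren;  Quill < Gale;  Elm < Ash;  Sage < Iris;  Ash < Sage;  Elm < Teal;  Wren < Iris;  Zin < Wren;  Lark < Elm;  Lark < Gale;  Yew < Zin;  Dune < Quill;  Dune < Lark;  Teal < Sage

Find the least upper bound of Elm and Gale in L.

Teal

Common upper bounds of {Elm, Gale}: Iris, Sage, Teal, Wren.
The least among these is Teal.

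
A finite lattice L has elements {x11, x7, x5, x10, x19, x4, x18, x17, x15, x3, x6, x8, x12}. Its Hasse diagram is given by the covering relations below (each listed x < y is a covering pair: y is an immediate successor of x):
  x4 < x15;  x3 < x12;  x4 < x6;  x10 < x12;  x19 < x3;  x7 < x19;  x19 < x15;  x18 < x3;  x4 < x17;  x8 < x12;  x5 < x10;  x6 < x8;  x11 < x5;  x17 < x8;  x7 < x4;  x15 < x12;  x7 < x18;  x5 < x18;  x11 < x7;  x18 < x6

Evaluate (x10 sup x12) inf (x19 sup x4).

x15

x10 ∨ x12 = x12
x19 ∨ x4 = x15
x12 ∧ x15 = x15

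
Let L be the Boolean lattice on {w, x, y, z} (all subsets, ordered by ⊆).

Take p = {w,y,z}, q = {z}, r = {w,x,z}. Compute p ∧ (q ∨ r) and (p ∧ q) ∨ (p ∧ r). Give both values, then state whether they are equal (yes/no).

q ∨ r = {w,x,z}, so p ∧ (q ∨ r) = {w,y,z} ∧ {w,x,z} = {w,z}.
p ∧ q = {z} and p ∧ r = {w,z}, so (p ∧ q) ∨ (p ∧ r) = {z} ∨ {w,z} = {w,z}.
Equal: yes.

{w,z}; {w,z}; yes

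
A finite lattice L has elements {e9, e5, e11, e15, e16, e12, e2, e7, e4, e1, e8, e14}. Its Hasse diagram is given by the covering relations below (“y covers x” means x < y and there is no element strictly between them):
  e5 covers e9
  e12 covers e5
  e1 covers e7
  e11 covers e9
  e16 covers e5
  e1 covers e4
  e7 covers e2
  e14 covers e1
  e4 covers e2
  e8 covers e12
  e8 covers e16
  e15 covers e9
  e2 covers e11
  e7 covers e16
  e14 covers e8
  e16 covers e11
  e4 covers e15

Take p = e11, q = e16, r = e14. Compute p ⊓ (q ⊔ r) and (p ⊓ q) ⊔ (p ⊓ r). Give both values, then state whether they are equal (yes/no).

e11; e11; yes

q ⊔ r = e14, so p ⊓ (q ⊔ r) = e11 ⊓ e14 = e11.
p ⊓ q = e11 and p ⊓ r = e11, so (p ⊓ q) ⊔ (p ⊓ r) = e11 ⊔ e11 = e11.
Equal: yes.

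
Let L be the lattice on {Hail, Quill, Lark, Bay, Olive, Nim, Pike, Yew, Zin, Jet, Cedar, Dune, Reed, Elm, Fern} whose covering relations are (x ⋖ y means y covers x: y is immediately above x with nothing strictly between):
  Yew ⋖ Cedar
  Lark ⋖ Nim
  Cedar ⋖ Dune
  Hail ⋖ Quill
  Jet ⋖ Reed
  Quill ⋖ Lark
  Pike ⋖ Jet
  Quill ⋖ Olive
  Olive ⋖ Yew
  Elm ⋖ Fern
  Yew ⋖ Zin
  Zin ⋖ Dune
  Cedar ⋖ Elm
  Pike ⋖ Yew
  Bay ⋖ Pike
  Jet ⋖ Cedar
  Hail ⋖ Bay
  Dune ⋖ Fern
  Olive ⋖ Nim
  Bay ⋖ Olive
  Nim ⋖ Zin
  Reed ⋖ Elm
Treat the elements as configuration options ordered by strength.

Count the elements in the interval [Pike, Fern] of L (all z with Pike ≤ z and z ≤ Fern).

The interval [Pike, Fern] = {Cedar, Dune, Elm, Fern, Jet, Pike, Reed, Yew, Zin}, which has 9 elements.

9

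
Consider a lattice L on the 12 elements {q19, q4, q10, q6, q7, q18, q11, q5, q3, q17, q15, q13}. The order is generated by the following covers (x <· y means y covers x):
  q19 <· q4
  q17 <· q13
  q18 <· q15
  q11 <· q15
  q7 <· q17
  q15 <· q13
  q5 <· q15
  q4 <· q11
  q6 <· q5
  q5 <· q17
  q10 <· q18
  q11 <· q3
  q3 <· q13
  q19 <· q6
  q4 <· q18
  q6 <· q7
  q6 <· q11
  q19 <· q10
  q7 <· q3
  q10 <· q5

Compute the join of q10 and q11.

q15

Common upper bounds of {q10, q11}: q13, q15.
The least among these is q15.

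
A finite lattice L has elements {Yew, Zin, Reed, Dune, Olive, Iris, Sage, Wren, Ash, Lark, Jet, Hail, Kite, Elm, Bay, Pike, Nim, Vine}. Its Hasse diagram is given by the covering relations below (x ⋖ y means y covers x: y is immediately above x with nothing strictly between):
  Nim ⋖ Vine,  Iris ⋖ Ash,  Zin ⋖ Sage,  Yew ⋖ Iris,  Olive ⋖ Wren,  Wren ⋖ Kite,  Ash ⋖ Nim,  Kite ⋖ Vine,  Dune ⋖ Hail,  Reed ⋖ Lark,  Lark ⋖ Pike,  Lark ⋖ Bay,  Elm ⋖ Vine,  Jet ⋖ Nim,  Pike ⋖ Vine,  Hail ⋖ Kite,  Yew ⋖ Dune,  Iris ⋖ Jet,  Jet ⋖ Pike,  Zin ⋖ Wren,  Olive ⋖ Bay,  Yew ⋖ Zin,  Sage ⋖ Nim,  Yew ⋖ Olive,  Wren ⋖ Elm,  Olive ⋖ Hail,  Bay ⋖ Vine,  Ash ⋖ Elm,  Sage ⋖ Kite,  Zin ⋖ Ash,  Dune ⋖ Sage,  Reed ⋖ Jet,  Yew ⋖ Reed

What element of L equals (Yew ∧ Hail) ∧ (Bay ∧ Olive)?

Yew ∧ Hail = Yew
Bay ∧ Olive = Olive
Yew ∧ Olive = Yew

Yew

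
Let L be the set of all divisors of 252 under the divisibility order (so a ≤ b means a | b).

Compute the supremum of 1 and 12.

12

In the divisibility order, the join is the least common multiple: lcm(1, 12) = 12.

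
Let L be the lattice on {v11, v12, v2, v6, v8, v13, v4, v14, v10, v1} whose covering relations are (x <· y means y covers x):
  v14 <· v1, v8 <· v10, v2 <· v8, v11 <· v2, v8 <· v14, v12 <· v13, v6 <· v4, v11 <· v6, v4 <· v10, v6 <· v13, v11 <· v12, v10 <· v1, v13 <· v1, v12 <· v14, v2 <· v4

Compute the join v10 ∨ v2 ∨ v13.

v1

Common upper bounds of {v10, v2, v13}: v1.
The least among these is v1.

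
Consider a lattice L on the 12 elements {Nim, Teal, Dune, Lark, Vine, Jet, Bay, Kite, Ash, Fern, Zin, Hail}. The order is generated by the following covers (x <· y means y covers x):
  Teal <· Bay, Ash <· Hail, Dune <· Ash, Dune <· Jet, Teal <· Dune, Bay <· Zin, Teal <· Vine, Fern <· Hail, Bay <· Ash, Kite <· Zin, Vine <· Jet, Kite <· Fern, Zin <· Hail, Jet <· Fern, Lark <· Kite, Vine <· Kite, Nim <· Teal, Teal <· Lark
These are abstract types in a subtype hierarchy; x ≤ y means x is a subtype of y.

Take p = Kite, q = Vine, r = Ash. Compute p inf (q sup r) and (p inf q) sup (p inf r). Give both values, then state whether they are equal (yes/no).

Kite; Vine; no

q sup r = Hail, so p inf (q sup r) = Kite inf Hail = Kite.
p inf q = Vine and p inf r = Teal, so (p inf q) sup (p inf r) = Vine sup Teal = Vine.
Equal: no.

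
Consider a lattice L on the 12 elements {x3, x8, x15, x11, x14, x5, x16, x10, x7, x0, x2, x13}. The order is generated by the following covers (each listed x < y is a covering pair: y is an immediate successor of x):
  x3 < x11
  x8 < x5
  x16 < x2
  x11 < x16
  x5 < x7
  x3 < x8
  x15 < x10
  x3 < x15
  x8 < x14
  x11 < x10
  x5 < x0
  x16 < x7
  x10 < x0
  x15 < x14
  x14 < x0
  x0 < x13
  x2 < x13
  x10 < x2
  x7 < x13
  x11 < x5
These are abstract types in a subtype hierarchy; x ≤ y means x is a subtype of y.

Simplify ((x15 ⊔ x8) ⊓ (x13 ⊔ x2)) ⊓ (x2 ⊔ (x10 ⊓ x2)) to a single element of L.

x15 ∨ x8 = x14
x13 ∨ x2 = x13
x14 ∧ x13 = x14
x10 ∧ x2 = x10
x2 ∨ x10 = x2
x14 ∧ x2 = x15

x15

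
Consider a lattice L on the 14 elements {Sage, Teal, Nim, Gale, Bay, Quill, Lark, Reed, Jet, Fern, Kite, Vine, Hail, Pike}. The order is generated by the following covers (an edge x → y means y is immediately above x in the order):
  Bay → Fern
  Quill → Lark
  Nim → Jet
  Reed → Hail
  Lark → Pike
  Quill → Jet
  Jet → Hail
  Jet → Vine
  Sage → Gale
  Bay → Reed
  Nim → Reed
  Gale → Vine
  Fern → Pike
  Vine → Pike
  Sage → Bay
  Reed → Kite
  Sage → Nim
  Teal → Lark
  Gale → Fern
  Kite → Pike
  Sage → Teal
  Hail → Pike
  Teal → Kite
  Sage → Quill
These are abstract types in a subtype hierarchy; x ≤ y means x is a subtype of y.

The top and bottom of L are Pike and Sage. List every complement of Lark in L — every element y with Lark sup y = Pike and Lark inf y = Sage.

Need y with Lark ∨ y = Pike and Lark ∧ y = Sage.
Checking each element gives: Bay, Fern, Gale, Nim, Reed.

Bay, Fern, Gale, Nim, Reed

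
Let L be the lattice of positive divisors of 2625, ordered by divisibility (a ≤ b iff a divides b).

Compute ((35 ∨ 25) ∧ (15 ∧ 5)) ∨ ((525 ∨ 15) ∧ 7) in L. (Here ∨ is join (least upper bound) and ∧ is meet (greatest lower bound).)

35 ∨ 25 = 175
15 ∧ 5 = 5
175 ∧ 5 = 5
525 ∨ 15 = 525
525 ∧ 7 = 7
5 ∨ 7 = 35

35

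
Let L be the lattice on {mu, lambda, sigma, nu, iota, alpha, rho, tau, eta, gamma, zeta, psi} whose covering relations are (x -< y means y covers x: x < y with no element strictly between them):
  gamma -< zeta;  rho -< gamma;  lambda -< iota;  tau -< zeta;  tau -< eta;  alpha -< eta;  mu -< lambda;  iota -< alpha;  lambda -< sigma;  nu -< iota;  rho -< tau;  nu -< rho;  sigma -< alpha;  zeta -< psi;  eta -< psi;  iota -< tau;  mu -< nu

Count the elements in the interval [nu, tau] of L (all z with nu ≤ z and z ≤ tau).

4

The interval [nu, tau] = {iota, nu, rho, tau}, which has 4 elements.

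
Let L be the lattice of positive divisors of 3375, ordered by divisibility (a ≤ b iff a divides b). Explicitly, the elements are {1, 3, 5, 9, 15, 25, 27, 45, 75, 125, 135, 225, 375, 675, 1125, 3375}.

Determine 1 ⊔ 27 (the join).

27

Common upper bounds of {1, 27}: 135, 27, 3375, 675.
The least among these is 27.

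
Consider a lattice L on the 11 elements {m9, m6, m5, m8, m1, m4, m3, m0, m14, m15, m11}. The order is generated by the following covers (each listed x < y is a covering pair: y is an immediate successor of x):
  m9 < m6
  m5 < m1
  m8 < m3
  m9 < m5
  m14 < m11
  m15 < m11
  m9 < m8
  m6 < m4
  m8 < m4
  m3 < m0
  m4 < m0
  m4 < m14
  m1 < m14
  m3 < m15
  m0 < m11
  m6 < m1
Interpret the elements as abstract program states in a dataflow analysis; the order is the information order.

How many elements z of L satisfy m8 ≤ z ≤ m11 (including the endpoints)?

The interval [m8, m11] = {m0, m11, m14, m15, m3, m4, m8}, which has 7 elements.

7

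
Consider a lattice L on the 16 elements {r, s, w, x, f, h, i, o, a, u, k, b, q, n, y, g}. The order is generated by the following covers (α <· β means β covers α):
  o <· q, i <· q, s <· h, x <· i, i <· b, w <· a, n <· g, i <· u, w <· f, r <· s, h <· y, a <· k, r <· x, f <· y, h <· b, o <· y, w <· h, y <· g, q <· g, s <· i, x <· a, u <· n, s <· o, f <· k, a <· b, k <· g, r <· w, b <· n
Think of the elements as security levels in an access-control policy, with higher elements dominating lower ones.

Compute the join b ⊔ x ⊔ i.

b

Common upper bounds of {b, x, i}: b, g, n.
The least among these is b.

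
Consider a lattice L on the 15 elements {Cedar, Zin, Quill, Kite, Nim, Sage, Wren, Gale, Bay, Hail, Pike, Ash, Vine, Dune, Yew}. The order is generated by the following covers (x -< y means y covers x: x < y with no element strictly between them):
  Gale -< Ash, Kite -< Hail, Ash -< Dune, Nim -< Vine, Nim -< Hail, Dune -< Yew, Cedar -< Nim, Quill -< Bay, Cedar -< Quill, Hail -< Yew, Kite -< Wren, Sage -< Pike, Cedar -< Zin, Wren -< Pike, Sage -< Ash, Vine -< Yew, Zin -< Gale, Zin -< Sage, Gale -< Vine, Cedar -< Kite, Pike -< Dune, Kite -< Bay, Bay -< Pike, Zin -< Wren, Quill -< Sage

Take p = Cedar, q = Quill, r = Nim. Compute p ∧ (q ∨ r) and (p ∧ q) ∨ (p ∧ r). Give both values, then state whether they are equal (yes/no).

q ∨ r = Yew, so p ∧ (q ∨ r) = Cedar ∧ Yew = Cedar.
p ∧ q = Cedar and p ∧ r = Cedar, so (p ∧ q) ∨ (p ∧ r) = Cedar ∨ Cedar = Cedar.
Equal: yes.

Cedar; Cedar; yes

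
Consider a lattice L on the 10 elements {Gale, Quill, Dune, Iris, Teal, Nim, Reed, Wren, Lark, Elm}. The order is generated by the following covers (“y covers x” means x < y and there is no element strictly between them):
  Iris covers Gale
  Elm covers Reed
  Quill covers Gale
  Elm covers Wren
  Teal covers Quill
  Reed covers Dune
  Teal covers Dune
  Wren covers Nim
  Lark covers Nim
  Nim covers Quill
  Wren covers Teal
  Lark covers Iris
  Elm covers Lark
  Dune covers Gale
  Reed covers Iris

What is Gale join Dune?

Dune

Common upper bounds of {Gale, Dune}: Dune, Elm, Reed, Teal, Wren.
The least among these is Dune.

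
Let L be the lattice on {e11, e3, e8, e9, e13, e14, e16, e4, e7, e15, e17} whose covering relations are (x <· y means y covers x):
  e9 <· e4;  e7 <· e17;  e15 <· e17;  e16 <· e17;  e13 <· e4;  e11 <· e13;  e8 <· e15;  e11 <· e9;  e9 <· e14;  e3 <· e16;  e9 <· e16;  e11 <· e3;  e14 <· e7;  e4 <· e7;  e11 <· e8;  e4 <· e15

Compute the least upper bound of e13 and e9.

e4

Common upper bounds of {e13, e9}: e15, e17, e4, e7.
The least among these is e4.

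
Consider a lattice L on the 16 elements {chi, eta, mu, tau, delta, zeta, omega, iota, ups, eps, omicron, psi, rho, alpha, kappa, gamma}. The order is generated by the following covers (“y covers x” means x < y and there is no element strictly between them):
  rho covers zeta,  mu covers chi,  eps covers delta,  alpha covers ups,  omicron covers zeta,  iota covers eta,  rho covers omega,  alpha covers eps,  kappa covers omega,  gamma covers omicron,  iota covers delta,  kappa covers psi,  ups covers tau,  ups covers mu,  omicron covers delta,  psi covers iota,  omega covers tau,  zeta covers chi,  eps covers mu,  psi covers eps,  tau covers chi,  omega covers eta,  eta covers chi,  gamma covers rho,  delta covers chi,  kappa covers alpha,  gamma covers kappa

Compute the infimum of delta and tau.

Common lower bounds of {delta, tau}: chi.
The greatest among these is chi.

chi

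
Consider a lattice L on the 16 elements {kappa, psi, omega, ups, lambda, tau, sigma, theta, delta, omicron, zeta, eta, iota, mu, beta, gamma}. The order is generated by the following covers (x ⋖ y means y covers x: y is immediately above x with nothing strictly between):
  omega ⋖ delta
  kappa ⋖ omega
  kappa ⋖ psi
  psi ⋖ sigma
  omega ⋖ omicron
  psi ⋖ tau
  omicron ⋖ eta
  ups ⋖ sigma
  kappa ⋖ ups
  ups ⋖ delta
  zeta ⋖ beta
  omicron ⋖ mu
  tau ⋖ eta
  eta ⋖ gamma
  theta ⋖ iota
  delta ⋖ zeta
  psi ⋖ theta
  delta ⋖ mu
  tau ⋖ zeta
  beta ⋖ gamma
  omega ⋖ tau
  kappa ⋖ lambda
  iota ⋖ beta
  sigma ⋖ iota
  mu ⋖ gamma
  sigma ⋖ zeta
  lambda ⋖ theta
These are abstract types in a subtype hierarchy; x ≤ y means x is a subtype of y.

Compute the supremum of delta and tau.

zeta

Common upper bounds of {delta, tau}: beta, gamma, zeta.
The least among these is zeta.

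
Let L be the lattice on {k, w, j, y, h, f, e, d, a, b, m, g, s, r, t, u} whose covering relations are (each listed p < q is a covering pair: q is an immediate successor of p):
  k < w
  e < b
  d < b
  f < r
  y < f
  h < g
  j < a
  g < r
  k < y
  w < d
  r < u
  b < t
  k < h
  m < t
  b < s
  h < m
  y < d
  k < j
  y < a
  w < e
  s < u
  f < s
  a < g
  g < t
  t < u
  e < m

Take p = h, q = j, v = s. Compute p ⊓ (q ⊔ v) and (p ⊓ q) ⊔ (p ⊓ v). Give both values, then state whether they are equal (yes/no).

h; k; no

q ⊔ v = u, so p ⊓ (q ⊔ v) = h ⊓ u = h.
p ⊓ q = k and p ⊓ v = k, so (p ⊓ q) ⊔ (p ⊓ v) = k ⊔ k = k.
Equal: no.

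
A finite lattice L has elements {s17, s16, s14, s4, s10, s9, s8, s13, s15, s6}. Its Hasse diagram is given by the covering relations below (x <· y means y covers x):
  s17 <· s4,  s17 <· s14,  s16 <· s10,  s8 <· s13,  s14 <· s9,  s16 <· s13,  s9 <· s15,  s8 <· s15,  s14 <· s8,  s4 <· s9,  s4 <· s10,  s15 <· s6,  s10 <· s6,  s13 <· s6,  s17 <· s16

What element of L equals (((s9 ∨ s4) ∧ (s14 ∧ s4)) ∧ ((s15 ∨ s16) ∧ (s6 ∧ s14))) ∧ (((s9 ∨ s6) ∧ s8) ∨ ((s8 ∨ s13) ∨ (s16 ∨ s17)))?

s17

s9 ∨ s4 = s9
s14 ∧ s4 = s17
s9 ∧ s17 = s17
s15 ∨ s16 = s6
s6 ∧ s14 = s14
s6 ∧ s14 = s14
s17 ∧ s14 = s17
s9 ∨ s6 = s6
s6 ∧ s8 = s8
s8 ∨ s13 = s13
s16 ∨ s17 = s16
s13 ∨ s16 = s13
s8 ∨ s13 = s13
s17 ∧ s13 = s17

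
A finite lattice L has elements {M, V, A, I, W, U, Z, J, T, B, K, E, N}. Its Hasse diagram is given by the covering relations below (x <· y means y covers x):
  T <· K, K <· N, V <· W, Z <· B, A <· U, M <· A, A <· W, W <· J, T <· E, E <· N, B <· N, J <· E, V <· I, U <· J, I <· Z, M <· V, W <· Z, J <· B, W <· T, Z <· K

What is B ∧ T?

W

Common lower bounds of {B, T}: A, M, V, W.
The greatest among these is W.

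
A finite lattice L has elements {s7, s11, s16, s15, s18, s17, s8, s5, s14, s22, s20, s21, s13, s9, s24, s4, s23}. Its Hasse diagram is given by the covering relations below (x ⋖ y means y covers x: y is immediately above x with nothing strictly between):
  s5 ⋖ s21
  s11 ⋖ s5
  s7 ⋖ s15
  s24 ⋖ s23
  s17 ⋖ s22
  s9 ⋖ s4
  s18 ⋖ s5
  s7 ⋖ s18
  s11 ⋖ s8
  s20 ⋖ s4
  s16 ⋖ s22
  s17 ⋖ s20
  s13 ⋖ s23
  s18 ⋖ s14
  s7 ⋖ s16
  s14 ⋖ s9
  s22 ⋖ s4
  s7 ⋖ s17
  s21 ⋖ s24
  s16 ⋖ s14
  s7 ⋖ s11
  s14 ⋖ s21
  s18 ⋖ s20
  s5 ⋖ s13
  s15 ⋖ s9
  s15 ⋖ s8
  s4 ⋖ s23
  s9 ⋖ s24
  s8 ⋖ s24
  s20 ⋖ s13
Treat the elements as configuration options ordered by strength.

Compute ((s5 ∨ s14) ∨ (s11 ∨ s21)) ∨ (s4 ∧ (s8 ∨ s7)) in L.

s5 ∨ s14 = s21
s11 ∨ s21 = s21
s21 ∨ s21 = s21
s8 ∨ s7 = s8
s4 ∧ s8 = s15
s21 ∨ s15 = s24

s24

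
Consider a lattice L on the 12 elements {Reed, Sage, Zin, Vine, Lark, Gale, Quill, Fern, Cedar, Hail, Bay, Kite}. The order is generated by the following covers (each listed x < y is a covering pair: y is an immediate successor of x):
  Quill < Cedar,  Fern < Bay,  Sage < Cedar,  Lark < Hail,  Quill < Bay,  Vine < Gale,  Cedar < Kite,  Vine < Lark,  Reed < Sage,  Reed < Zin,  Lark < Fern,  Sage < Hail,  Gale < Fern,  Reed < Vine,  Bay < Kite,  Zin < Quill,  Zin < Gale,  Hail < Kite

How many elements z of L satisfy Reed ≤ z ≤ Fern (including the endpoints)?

6

The interval [Reed, Fern] = {Fern, Gale, Lark, Reed, Vine, Zin}, which has 6 elements.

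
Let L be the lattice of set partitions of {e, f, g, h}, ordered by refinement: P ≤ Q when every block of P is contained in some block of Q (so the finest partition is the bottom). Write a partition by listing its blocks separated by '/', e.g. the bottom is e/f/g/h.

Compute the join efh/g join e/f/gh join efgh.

efgh

The join of efh/g, e/f/gh, efgh merges any blocks that overlap across the partitions, giving efgh.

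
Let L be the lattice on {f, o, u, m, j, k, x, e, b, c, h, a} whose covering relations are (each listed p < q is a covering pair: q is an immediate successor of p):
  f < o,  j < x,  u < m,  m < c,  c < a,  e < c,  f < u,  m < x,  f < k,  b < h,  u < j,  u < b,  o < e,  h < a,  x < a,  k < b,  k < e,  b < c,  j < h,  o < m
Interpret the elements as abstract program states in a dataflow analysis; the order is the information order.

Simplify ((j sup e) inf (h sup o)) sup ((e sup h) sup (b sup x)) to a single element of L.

a

j ∨ e = a
h ∨ o = a
a ∧ a = a
e ∨ h = a
b ∨ x = a
a ∨ a = a
a ∨ a = a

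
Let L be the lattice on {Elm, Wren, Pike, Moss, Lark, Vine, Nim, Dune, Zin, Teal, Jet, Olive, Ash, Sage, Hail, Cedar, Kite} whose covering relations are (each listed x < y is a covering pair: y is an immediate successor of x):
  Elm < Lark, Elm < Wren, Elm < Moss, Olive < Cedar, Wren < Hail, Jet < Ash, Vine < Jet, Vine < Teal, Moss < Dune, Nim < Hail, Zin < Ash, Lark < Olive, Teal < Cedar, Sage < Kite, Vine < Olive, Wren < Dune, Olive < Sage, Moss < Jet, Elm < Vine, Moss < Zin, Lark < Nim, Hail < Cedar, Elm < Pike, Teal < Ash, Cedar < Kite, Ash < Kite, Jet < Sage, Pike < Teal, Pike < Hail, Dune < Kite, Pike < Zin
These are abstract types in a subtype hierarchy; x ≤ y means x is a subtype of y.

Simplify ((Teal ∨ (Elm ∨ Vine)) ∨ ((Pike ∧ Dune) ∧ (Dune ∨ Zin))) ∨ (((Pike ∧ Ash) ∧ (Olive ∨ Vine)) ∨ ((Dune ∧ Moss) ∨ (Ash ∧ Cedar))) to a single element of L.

Elm ∨ Vine = Vine
Teal ∨ Vine = Teal
Pike ∧ Dune = Elm
Dune ∨ Zin = Kite
Elm ∧ Kite = Elm
Teal ∨ Elm = Teal
Pike ∧ Ash = Pike
Olive ∨ Vine = Olive
Pike ∧ Olive = Elm
Dune ∧ Moss = Moss
Ash ∧ Cedar = Teal
Moss ∨ Teal = Ash
Elm ∨ Ash = Ash
Teal ∨ Ash = Ash

Ash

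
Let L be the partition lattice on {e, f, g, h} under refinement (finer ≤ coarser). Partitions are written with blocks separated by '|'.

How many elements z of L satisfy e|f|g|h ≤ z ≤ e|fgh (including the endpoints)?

5

The interval [e|f|g|h, e|fgh] = {e|fgh, e|fg|h, e|fh|g, e|f|gh, e|f|g|h}, which has 5 elements.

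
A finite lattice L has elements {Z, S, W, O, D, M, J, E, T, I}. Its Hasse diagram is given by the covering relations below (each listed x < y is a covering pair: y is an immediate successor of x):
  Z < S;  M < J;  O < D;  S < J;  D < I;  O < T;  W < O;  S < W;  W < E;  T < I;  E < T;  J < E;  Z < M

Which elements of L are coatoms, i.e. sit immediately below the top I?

The coatoms are exactly the elements covered by I: D, T.

D, T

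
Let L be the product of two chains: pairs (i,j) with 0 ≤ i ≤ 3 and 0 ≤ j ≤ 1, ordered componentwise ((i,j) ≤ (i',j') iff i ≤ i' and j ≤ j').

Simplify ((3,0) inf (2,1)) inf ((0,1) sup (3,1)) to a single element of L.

(3,0) ∧ (2,1) = (2,0)
(0,1) ∨ (3,1) = (3,1)
(2,0) ∧ (3,1) = (2,0)

(2,0)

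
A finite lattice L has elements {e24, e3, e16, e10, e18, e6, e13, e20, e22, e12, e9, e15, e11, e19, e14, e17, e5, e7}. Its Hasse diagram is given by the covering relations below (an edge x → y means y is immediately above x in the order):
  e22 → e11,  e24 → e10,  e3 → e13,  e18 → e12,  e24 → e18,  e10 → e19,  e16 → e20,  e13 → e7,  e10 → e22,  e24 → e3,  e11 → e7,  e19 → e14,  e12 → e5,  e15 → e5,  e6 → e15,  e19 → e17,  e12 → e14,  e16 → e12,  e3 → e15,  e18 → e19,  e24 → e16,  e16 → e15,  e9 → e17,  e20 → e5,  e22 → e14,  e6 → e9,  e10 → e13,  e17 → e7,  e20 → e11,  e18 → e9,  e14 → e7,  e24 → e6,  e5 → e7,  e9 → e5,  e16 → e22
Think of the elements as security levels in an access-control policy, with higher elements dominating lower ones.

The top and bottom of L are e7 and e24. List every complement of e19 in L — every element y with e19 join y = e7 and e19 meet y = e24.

Need y with e19 ∨ y = e7 and e19 ∧ y = e24.
Checking each element gives: e15, e20, e3.

e15, e20, e3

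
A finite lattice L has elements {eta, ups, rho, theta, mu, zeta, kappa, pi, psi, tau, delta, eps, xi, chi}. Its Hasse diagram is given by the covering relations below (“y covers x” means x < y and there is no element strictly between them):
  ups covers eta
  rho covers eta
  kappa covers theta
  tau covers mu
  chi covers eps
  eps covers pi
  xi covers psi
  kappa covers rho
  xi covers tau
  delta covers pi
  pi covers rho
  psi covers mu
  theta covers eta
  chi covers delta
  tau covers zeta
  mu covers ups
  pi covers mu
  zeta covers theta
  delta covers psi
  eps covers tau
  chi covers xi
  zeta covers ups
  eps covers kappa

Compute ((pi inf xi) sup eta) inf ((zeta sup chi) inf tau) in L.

pi ∧ xi = mu
mu ∨ eta = mu
zeta ∨ chi = chi
chi ∧ tau = tau
mu ∧ tau = mu

mu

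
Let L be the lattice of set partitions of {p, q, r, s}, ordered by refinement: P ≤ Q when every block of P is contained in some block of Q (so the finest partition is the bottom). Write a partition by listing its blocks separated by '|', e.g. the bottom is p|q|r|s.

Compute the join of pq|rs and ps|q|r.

pqrs

Common upper bounds of {pq|rs, ps|q|r}: pqrs.
The least among these is pqrs.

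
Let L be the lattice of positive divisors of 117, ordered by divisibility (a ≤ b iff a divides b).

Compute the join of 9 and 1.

9

In the divisibility order, the join is the least common multiple: lcm(9, 1) = 9.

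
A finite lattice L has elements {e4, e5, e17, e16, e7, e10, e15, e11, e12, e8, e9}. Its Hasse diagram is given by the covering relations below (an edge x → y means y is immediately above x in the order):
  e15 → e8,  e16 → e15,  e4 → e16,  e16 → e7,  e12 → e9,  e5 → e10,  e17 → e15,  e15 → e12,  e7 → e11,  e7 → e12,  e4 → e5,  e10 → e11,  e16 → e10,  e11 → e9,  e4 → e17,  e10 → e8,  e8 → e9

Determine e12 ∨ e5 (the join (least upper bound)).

e9

Common upper bounds of {e12, e5}: e9.
The least among these is e9.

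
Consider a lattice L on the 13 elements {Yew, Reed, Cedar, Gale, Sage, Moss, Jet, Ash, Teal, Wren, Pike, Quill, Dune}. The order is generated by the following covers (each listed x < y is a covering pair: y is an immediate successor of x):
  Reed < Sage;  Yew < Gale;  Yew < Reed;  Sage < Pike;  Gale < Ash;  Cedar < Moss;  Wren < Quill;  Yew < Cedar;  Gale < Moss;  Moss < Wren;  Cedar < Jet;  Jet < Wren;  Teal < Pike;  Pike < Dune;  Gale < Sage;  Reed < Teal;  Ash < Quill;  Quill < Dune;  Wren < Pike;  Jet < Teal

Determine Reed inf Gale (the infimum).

Yew

Common lower bounds of {Reed, Gale}: Yew.
The greatest among these is Yew.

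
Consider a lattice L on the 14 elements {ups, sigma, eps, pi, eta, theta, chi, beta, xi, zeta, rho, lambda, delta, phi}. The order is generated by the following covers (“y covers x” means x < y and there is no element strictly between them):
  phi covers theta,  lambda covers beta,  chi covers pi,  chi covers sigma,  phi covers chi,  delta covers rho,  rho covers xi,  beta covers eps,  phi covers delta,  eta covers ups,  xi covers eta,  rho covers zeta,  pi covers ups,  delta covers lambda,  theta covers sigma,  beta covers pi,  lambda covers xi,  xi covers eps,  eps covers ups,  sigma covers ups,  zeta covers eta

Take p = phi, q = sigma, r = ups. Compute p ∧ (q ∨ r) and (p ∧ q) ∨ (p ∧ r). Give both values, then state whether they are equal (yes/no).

sigma; sigma; yes

q ∨ r = sigma, so p ∧ (q ∨ r) = phi ∧ sigma = sigma.
p ∧ q = sigma and p ∧ r = ups, so (p ∧ q) ∨ (p ∧ r) = sigma ∨ ups = sigma.
Equal: yes.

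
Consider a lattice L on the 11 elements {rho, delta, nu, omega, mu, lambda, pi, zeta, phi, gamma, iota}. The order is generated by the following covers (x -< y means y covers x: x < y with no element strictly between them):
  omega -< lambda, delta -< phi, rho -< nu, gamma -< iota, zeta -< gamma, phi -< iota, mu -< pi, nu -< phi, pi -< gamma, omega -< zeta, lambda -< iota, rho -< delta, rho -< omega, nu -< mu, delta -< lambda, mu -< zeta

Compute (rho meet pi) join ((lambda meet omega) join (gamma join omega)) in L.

rho ∧ pi = rho
lambda ∧ omega = omega
gamma ∨ omega = gamma
omega ∨ gamma = gamma
rho ∨ gamma = gamma

gamma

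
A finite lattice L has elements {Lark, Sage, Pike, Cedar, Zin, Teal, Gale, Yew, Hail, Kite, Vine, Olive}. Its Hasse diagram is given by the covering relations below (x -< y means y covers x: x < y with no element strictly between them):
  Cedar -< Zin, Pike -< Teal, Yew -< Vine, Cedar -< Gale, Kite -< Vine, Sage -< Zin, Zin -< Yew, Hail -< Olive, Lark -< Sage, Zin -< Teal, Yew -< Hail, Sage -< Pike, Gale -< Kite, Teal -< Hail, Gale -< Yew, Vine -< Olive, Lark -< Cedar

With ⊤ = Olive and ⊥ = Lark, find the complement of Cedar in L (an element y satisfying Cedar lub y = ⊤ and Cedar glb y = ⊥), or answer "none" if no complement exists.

none

For every candidate y, either Cedar ∨ y ≠ Olive or Cedar ∧ y ≠ Lark; no complement exists.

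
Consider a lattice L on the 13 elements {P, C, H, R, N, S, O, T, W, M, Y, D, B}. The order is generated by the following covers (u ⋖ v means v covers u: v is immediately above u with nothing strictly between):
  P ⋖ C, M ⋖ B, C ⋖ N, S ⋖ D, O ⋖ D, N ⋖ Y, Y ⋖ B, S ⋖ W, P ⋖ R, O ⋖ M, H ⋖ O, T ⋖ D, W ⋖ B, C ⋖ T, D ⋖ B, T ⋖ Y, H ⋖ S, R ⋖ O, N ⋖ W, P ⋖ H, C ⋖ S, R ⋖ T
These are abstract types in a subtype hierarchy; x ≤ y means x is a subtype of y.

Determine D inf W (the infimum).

Common lower bounds of {D, W}: C, H, P, S.
The greatest among these is S.

S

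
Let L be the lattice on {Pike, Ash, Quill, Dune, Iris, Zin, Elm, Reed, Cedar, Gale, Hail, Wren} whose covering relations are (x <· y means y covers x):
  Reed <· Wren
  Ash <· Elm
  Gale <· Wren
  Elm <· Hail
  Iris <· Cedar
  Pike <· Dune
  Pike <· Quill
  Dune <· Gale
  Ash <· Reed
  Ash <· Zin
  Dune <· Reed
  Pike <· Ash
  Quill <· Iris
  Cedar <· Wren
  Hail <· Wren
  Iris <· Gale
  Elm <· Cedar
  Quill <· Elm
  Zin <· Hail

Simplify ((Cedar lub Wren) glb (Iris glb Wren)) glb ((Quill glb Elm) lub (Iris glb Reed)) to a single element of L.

Cedar ∨ Wren = Wren
Iris ∧ Wren = Iris
Wren ∧ Iris = Iris
Quill ∧ Elm = Quill
Iris ∧ Reed = Pike
Quill ∨ Pike = Quill
Iris ∧ Quill = Quill

Quill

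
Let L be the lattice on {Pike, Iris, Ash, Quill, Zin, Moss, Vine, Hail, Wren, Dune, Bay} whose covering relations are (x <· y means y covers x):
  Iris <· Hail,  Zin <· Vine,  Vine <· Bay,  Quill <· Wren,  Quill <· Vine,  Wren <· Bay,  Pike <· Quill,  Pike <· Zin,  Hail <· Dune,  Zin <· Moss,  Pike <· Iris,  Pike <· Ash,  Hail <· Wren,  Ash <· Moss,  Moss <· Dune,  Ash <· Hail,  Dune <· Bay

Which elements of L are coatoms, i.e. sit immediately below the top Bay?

The coatoms are exactly the elements covered by Bay: Dune, Vine, Wren.

Dune, Vine, Wren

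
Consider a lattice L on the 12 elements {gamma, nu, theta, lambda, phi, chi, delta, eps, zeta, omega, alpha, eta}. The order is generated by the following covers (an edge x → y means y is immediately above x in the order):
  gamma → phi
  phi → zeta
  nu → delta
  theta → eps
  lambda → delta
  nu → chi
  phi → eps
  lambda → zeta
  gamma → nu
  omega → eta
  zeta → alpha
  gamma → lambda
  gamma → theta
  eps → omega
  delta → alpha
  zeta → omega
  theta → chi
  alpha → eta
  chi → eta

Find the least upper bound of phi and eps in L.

eps

Common upper bounds of {phi, eps}: eps, eta, omega.
The least among these is eps.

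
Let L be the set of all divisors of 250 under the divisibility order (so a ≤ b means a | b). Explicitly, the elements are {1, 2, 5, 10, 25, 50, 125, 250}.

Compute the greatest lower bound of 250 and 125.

125

Common lower bounds of {250, 125}: 1, 125, 25, 5.
The greatest among these is 125.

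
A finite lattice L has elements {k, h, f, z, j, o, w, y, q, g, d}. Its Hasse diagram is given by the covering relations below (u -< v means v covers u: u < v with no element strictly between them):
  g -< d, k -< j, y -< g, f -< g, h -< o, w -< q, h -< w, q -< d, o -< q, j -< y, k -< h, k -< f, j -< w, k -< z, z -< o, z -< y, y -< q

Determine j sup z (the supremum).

y

Common upper bounds of {j, z}: d, g, q, y.
The least among these is y.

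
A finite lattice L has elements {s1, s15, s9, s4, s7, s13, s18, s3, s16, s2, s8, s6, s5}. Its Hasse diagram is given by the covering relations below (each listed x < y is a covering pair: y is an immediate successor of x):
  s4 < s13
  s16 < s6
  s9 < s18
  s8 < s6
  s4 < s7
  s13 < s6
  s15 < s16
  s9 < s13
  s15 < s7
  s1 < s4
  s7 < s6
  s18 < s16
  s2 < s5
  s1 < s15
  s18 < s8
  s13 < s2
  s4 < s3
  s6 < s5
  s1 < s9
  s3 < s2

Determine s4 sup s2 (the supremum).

s2

Common upper bounds of {s4, s2}: s2, s5.
The least among these is s2.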